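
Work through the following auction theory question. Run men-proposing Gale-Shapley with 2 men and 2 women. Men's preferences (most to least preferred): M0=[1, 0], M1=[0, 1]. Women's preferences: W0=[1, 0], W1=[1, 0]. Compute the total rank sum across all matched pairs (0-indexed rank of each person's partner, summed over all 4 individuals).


Step 1: Run Gale-Shapley (men propose, women hold best offer):
  M0 proposes to W1; she accepts
  M1 proposes to W0; she accepts
Step 2: Final matching: W0-M1, W1-M0
Step 3: 0-indexed ranks (man's rank of his match, then woman's): 0 + 0 + 0 + 1
Step 4: Total rank sum = 1

1


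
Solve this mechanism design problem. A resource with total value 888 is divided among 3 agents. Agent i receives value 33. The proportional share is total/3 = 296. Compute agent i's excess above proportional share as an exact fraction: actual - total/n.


Step 1: Proportional share = 888/3 = 296
Step 2: Agent's actual allocation = 33
Step 3: Excess = 33 - 296 = -263

-263


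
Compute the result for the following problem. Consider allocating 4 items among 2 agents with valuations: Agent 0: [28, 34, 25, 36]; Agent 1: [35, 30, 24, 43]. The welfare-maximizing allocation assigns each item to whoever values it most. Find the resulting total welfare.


Step 1: For each item, find the maximum value among all agents.
Step 2: Item 0 -> Agent 1 (value 35)
Step 3: Item 1 -> Agent 0 (value 34)
Step 4: Item 2 -> Agent 0 (value 25)
Step 5: Item 3 -> Agent 1 (value 43)
Step 6: Total welfare = 35 + 34 + 25 + 43 = 137

137


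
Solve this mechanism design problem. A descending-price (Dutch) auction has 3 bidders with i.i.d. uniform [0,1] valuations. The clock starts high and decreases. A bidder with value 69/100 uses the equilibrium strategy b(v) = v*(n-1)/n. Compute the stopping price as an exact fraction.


Step 1: Dutch auctions are strategically equivalent to first-price auctions
Step 2: The equilibrium bid is b(v) = v*(n-1)/n
Step 3: b = 69/100 * 2/3
Step 4: b = 23/50

23/50


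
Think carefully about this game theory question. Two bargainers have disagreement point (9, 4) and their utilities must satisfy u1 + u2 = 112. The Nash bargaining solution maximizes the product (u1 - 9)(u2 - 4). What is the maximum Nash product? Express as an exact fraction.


Step 1: The Nash solution splits surplus symmetrically above the disagreement point
Step 2: u1 = (total + d1 - d2)/2 = (112 + 9 - 4)/2 = 117/2
Step 3: u2 = (total - d1 + d2)/2 = (112 - 9 + 4)/2 = 107/2
Step 4: Nash product = (117/2 - 9) * (107/2 - 4)
Step 5: = 99/2 * 99/2 = 9801/4

9801/4


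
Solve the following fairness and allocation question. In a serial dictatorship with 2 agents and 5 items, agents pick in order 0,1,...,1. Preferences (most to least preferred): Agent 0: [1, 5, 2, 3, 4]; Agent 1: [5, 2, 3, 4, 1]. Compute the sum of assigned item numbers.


Step 1: Agent 0 picks item 1
Step 2: Agent 1 picks item 5
Step 3: Sum = 1 + 5 = 6

6


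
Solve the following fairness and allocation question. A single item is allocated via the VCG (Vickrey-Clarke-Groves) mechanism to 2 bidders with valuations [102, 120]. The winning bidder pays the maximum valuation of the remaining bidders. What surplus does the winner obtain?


Step 1: The winner is the agent with the highest value: agent 1 with value 120
Step 2: Values of other agents: [102]
Step 3: VCG payment = max of others' values = 102
Step 4: Surplus = 120 - 102 = 18

18


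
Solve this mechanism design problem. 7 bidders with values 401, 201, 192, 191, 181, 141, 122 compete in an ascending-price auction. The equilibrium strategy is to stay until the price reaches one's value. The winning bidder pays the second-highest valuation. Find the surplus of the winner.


Step 1: Identify the highest value: 401
Step 2: Identify the second-highest value: 201
Step 3: The final price = second-highest value = 201
Step 4: Surplus = 401 - 201 = 200

200


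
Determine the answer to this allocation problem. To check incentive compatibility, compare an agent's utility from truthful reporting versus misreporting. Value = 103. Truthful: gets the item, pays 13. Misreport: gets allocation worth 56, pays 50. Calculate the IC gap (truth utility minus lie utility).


Step 1: U(truth) = value - payment = 103 - 13 = 90
Step 2: U(lie) = allocation - payment = 56 - 50 = 6
Step 3: IC gap = 90 - 6 = 84

84


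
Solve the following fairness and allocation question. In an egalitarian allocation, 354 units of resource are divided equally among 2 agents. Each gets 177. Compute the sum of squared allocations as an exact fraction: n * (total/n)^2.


Step 1: Each agent's share = 354/2 = 177
Step 2: Square of each share = (177)^2 = 31329
Step 3: Sum of squares = 2 * 31329 = 62658

62658


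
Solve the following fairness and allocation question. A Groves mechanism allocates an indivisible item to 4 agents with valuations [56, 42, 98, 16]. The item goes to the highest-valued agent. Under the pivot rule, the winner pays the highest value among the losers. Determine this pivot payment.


Step 1: The efficient winner is agent 2 with value 98
Step 2: Other agents' values: [56, 42, 16]
Step 3: Pivot payment = max(others) = 56
Step 4: The winner pays 56

56


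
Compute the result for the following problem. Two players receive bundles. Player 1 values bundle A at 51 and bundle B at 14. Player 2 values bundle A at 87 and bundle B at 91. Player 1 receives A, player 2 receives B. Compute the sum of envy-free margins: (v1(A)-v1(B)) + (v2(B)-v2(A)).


Step 1: Player 1's margin = v1(A) - v1(B) = 51 - 14 = 37
Step 2: Player 2's margin = v2(B) - v2(A) = 91 - 87 = 4
Step 3: Total margin = 37 + 4 = 41

41


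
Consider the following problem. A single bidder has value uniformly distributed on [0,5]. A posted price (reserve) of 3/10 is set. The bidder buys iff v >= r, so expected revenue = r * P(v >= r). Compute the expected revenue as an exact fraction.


Step 1: Posted price r = 3/10, value support [0,5]
Step 2: P(v >= r) = (5 - 3/10)/5 = 47/50
Step 3: Expected revenue = r * P(v >= r) = 3/10 * 47/50
Step 4: Revenue = 141/500

141/500


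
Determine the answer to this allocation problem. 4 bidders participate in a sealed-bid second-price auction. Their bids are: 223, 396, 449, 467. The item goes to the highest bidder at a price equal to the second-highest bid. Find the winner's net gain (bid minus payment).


Step 1: Sort bids in descending order: 467, 449, 396, 223
Step 2: The winning bid is the highest: 467
Step 3: The payment equals the second-highest bid: 449
Step 4: Surplus = winner's bid - payment = 467 - 449 = 18

18


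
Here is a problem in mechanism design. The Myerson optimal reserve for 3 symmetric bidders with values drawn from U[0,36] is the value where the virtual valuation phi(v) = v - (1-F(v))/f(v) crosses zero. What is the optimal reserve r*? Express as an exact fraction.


Step 1: For U[0,36], F(v) = v/36 and f(v) = 1/36
Step 2: phi(v) = v - (1 - v/36)/(1/36) = v - (36 - v) = 2v - 36
Step 3: Set phi(r*) = 0: 2r* - 36 = 0
Step 4: r* = 36/2 = 18 (the number of bidders n = 3 does not enter)

18


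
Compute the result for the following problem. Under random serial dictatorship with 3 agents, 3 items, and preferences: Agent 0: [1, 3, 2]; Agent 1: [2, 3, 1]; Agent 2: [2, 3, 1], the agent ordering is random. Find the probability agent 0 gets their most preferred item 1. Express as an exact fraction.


Step 1: Agent 0 wants item 1
Step 2: There are 6 possible orderings of agents
Step 3: In 6 orderings, agent 0 gets item 1
Step 4: Probability = 6/6 = 1

1


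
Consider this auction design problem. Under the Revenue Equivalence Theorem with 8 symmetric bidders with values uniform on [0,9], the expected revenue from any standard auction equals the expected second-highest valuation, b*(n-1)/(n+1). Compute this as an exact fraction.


Step 1: By Revenue Equivalence, expected revenue = b*(n-1)/(n+1)
Step 2: Substituting n = 8, b = 9
Step 3: Revenue = 9*(8-1)/(8+1) = 9*7/9
Step 4: Revenue = 63/9 = 7

7


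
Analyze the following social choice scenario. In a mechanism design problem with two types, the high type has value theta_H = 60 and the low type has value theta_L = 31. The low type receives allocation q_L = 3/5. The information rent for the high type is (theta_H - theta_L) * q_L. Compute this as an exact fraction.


Step 1: theta_H - theta_L = 60 - 31 = 29
Step 2: Information rent = (theta_H - theta_L) * q_L
Step 3: = 29 * 3/5
Step 4: = 87/5

87/5


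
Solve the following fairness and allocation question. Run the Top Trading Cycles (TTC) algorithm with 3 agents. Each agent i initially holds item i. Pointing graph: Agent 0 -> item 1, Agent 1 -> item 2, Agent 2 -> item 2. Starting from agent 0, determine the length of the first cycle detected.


Step 1: Trace the pointer graph from agent 0: 0 -> 1 -> 2 -> 2
Step 2: A cycle is detected when we revisit agent 2
Step 3: The cycle is: 2 -> 2
Step 4: Cycle length = 1

1


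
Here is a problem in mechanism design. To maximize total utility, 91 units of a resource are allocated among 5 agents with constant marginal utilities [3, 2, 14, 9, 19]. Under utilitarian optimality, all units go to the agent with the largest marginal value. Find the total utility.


Step 1: The marginal utilities are [3, 2, 14, 9, 19]
Step 2: The highest marginal utility is 19
Step 3: All 91 units go to that agent
Step 4: Total utility = 19 * 91 = 1729

1729


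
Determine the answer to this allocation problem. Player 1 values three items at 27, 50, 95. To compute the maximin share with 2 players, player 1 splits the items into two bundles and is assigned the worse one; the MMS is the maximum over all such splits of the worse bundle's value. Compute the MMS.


Step 1: Item values = 27, 50, 95
Step 2: Enumerate all 2-bundle partitions and take the smaller bundle:
  Partition 1: {27} vs {50,95} -> bundles 27, 145; min = 27
  Partition 2: {50} vs {27,95} -> bundles 50, 122; min = 50
  Partition 3: {95} vs {27,50} -> bundles 95, 77; min = 77
Step 3: MMS = max(27, 50, 77) = 77

77


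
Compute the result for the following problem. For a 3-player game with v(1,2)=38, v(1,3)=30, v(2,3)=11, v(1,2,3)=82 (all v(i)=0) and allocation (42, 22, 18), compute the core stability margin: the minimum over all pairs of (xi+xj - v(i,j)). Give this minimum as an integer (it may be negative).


Step 1: Slack for coalition (1,2): x1+x2 - v12 = 64 - 38 = 26
Step 2: Slack for coalition (1,3): x1+x3 - v13 = 60 - 30 = 30
Step 3: Slack for coalition (2,3): x2+x3 - v23 = 40 - 11 = 29
Step 4: Minimum slack = min(26, 30, 29) = 26, attained by (1,2); no pair can gain by deviating, so the allocation is in the core

26


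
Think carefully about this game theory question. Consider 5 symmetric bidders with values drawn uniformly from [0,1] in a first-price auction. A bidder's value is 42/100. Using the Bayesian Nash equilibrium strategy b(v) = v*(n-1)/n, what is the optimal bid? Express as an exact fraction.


Step 1: The symmetric BNE bidding function is b(v) = v * (n-1) / n
Step 2: Substitute v = 21/50 and n = 5
Step 3: b = 21/50 * 4/5
Step 4: b = 42/125

42/125


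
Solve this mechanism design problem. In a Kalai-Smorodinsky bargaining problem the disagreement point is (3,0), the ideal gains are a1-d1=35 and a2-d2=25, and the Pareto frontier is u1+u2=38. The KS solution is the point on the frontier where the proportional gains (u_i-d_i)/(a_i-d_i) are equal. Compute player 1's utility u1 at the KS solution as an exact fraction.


Step 1: At the KS point, (u1-d1)/r1 = (u2-d2)/r2 = t and u1+u2 = 38
Step 2: u1 = d1 + r1*t and u2 = d2 + r2*t, so (d1 + r1*t) + (d2 + r2*t) = 38
Step 3: t = (38 - 3 - 0)/(35 + 25) = 35/60 = 7/12
Step 4: u1 = d1 + r1*t = 3 + 35 * 7/12 = 281/12
Step 5: (Check: u2 = d2 + r2*t = 175/12; u1+u2 = 281/12 + 175/12 = 38, on the frontier.)

281/12


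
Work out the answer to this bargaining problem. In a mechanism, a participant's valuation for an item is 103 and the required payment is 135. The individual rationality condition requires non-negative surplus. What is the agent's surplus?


Step 1: Surplus = value - payment = 103 - 135 = -32
Step 2: IR is violated (surplus < 0)

-32


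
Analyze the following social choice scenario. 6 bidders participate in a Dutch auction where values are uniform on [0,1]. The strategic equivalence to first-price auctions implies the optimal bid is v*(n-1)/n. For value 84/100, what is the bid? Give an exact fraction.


Step 1: Dutch auctions are strategically equivalent to first-price auctions
Step 2: The equilibrium bid is b(v) = v*(n-1)/n
Step 3: b = 21/25 * 5/6
Step 4: b = 7/10

7/10


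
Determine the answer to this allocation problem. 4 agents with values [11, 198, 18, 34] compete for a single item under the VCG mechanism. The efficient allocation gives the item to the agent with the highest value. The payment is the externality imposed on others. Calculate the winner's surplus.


Step 1: The winner is the agent with the highest value: agent 1 with value 198
Step 2: Values of other agents: [11, 18, 34]
Step 3: VCG payment = max of others' values = 34
Step 4: Surplus = 198 - 34 = 164

164


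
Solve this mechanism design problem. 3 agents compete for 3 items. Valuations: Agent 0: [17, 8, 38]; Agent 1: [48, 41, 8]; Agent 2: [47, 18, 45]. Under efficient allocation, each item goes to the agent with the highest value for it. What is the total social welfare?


Step 1: For each item, find the maximum value among all agents.
Step 2: Item 0 -> Agent 1 (value 48)
Step 3: Item 1 -> Agent 1 (value 41)
Step 4: Item 2 -> Agent 2 (value 45)
Step 5: Total welfare = 48 + 41 + 45 = 134

134


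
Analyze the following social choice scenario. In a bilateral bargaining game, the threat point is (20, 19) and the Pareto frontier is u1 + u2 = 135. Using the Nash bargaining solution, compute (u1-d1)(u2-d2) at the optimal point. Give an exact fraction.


Step 1: The Nash solution splits surplus symmetrically above the disagreement point
Step 2: u1 = (total + d1 - d2)/2 = (135 + 20 - 19)/2 = 68
Step 3: u2 = (total - d1 + d2)/2 = (135 - 20 + 19)/2 = 67
Step 4: Nash product = (68 - 20) * (67 - 19)
Step 5: = 48 * 48 = 2304

2304


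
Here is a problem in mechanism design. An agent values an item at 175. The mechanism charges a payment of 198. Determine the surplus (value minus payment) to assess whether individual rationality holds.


Step 1: Surplus = value - payment = 175 - 198 = -23
Step 2: IR is violated (surplus < 0)

-23


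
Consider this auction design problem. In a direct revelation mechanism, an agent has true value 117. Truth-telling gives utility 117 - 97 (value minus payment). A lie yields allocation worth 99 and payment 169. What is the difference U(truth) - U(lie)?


Step 1: U(truth) = value - payment = 117 - 97 = 20
Step 2: U(lie) = allocation - payment = 99 - 169 = -70
Step 3: IC gap = 20 - (-70) = 90

90


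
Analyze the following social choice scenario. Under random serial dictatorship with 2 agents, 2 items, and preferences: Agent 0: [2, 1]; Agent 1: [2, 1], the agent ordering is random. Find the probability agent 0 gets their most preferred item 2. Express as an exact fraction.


Step 1: Agent 0 wants item 2
Step 2: There are 2 possible orderings of agents
Step 3: In 1 orderings, agent 0 gets item 2
Step 4: Probability = 1/2

1/2


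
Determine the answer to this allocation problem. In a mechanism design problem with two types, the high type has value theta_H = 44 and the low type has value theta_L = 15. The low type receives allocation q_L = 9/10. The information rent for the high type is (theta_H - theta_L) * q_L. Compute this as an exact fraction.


Step 1: theta_H - theta_L = 44 - 15 = 29
Step 2: Information rent = (theta_H - theta_L) * q_L
Step 3: = 29 * 9/10
Step 4: = 261/10

261/10


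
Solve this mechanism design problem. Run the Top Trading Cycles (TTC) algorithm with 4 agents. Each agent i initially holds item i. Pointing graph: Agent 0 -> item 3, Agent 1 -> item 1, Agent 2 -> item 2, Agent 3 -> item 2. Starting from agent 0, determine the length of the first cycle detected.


Step 1: Trace the pointer graph from agent 0: 0 -> 3 -> 2 -> 2
Step 2: A cycle is detected when we revisit agent 2
Step 3: The cycle is: 2 -> 2
Step 4: Cycle length = 1

1


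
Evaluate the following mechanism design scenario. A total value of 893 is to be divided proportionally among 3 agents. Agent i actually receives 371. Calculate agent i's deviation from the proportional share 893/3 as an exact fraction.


Step 1: Proportional share = 893/3
Step 2: Agent's actual allocation = 371
Step 3: Excess = 371 - 893/3 = 220/3

220/3


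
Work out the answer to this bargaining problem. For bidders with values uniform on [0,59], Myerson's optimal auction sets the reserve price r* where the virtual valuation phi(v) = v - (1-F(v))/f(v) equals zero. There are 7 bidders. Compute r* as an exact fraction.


Step 1: For U[0,59], F(v) = v/59 and f(v) = 1/59
Step 2: phi(v) = v - (1 - v/59)/(1/59) = v - (59 - v) = 2v - 59
Step 3: Set phi(r*) = 0: 2r* - 59 = 0
Step 4: r* = 59/2 (the number of bidders n = 7 does not enter)

59/2


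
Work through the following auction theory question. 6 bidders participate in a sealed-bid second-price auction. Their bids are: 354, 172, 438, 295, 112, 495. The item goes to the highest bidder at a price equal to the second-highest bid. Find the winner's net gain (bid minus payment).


Step 1: Sort bids in descending order: 495, 438, 354, 295, 172, 112
Step 2: The winning bid is the highest: 495
Step 3: The payment equals the second-highest bid: 438
Step 4: Surplus = winner's bid - payment = 495 - 438 = 57

57


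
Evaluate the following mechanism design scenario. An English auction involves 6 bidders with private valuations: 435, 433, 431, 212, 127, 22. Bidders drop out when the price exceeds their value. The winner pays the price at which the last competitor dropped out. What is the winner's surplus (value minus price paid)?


Step 1: Identify the highest value: 435
Step 2: Identify the second-highest value: 433
Step 3: The final price = second-highest value = 433
Step 4: Surplus = 435 - 433 = 2

2


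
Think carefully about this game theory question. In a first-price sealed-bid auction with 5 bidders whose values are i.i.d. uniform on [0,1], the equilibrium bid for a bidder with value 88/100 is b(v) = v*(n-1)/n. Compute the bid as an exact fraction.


Step 1: The symmetric BNE bidding function is b(v) = v * (n-1) / n
Step 2: Substitute v = 22/25 and n = 5
Step 3: b = 22/25 * 4/5
Step 4: b = 88/125

88/125


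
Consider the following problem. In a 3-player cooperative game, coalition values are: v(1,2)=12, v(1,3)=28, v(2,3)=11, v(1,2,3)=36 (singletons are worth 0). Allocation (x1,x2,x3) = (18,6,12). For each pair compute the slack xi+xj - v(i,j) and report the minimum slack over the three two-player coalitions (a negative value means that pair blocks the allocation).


Step 1: Slack for coalition (1,2): x1+x2 - v12 = 24 - 12 = 12
Step 2: Slack for coalition (1,3): x1+x3 - v13 = 30 - 28 = 2
Step 3: Slack for coalition (2,3): x2+x3 - v23 = 18 - 11 = 7
Step 4: Minimum slack = min(12, 2, 7) = 2, attained by (1,3); no pair can gain by deviating, so the allocation is in the core

2


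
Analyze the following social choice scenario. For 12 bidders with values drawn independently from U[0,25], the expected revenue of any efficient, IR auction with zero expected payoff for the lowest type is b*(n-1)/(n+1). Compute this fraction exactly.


Step 1: By Revenue Equivalence, expected revenue = b*(n-1)/(n+1)
Step 2: Substituting n = 12, b = 25
Step 3: Revenue = 25*(12-1)/(12+1) = 25*11/13
Step 4: Revenue = 275/13

275/13


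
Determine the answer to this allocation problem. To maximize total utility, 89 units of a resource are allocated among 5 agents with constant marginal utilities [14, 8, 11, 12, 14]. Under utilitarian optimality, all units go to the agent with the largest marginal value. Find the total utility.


Step 1: The marginal utilities are [14, 8, 11, 12, 14]
Step 2: The highest marginal utility is 14
Step 3: All 89 units go to that agent
Step 4: Total utility = 14 * 89 = 1246

1246


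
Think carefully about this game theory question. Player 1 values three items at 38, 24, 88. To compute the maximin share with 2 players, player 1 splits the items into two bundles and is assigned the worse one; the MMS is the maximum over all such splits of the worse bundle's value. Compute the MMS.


Step 1: Item values = 38, 24, 88
Step 2: Enumerate all 2-bundle partitions and take the smaller bundle:
  Partition 1: {38} vs {24,88} -> bundles 38, 112; min = 38
  Partition 2: {24} vs {38,88} -> bundles 24, 126; min = 24
  Partition 3: {88} vs {38,24} -> bundles 88, 62; min = 62
Step 3: MMS = max(38, 24, 62) = 62

62


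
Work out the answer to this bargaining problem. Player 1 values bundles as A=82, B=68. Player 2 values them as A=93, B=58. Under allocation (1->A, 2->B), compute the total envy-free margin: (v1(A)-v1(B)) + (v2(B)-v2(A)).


Step 1: Player 1's margin = v1(A) - v1(B) = 82 - 68 = 14
Step 2: Player 2's margin = v2(B) - v2(A) = 58 - 93 = -35
Step 3: Total margin = 14 + -35 = -21

-21


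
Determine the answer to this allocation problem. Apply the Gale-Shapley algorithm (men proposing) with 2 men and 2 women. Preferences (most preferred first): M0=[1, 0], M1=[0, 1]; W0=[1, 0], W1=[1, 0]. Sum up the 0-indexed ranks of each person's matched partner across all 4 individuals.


Step 1: Run Gale-Shapley (men propose, women hold best offer):
  M0 proposes to W1; she accepts
  M1 proposes to W0; she accepts
Step 2: Final matching: W0-M1, W1-M0
Step 3: 0-indexed ranks (man's rank of his match, then woman's): 0 + 0 + 0 + 1
Step 4: Total rank sum = 1

1


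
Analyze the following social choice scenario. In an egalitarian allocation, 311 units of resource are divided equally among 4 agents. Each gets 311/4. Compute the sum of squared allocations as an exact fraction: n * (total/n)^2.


Step 1: Each agent's share = 311/4
Step 2: Square of each share = (311/4)^2 = 96721/16
Step 3: Sum of squares = 4 * 96721/16 = 96721/4

96721/4


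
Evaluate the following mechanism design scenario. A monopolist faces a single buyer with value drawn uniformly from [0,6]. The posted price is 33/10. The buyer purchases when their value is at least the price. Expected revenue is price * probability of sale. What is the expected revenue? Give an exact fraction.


Step 1: Posted price r = 33/10, value support [0,6]
Step 2: P(v >= r) = (6 - 33/10)/6 = 9/20
Step 3: Expected revenue = r * P(v >= r) = 33/10 * 9/20
Step 4: Revenue = 297/200

297/200


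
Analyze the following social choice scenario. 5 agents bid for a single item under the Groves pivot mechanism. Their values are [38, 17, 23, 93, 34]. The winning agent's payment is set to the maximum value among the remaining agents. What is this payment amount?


Step 1: The efficient winner is agent 3 with value 93
Step 2: Other agents' values: [38, 17, 23, 34]
Step 3: Pivot payment = max(others) = 38
Step 4: The winner pays 38

38


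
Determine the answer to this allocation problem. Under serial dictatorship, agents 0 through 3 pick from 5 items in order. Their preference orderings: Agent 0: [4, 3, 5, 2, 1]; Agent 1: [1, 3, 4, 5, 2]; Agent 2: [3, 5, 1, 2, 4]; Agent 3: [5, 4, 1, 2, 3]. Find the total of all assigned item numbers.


Step 1: Agent 0 picks item 4
Step 2: Agent 1 picks item 1
Step 3: Agent 2 picks item 3
Step 4: Agent 3 picks item 5
Step 5: Sum = 4 + 1 + 3 + 5 = 13

13


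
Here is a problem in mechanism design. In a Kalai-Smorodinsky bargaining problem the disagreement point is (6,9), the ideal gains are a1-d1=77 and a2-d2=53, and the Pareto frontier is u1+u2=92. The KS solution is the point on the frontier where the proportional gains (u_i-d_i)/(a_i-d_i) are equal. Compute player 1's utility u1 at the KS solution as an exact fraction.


Step 1: At the KS point, (u1-d1)/r1 = (u2-d2)/r2 = t and u1+u2 = 92
Step 2: u1 = d1 + r1*t and u2 = d2 + r2*t, so (d1 + r1*t) + (d2 + r2*t) = 92
Step 3: t = (92 - 6 - 9)/(77 + 53) = 77/130
Step 4: u1 = d1 + r1*t = 6 + 77 * 77/130 = 6709/130
Step 5: (Check: u2 = d2 + r2*t = 5251/130; u1+u2 = 6709/130 + 5251/130 = 92, on the frontier.)

6709/130


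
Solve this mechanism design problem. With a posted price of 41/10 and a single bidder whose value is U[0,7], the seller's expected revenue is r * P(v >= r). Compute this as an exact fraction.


Step 1: Posted price r = 41/10, value support [0,7]
Step 2: P(v >= r) = (7 - 41/10)/7 = 29/70
Step 3: Expected revenue = r * P(v >= r) = 41/10 * 29/70
Step 4: Revenue = 1189/700

1189/700


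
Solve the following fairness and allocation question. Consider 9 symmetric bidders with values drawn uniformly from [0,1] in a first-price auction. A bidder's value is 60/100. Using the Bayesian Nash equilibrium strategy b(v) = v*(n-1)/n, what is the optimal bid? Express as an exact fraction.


Step 1: The symmetric BNE bidding function is b(v) = v * (n-1) / n
Step 2: Substitute v = 3/5 and n = 9
Step 3: b = 3/5 * 8/9
Step 4: b = 8/15

8/15


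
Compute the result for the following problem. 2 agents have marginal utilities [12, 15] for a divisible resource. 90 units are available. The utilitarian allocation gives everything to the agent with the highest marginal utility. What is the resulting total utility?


Step 1: The marginal utilities are [12, 15]
Step 2: The highest marginal utility is 15
Step 3: All 90 units go to that agent
Step 4: Total utility = 15 * 90 = 1350

1350


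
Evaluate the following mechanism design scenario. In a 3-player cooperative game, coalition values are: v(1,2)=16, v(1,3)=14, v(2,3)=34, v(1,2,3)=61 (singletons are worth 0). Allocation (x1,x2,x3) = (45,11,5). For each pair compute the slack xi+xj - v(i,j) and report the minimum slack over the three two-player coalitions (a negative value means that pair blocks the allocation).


Step 1: Slack for coalition (1,2): x1+x2 - v12 = 56 - 16 = 40
Step 2: Slack for coalition (1,3): x1+x3 - v13 = 50 - 14 = 36
Step 3: Slack for coalition (2,3): x2+x3 - v23 = 16 - 34 = -18
Step 4: Minimum slack = min(40, 36, -18) = -18, attained by (2,3); coalition (2,3) can block (slack < 0), so the allocation is not in the core

-18


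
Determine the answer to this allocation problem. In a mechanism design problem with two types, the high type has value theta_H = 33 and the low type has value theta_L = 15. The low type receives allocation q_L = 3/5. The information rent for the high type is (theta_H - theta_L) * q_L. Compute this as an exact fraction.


Step 1: theta_H - theta_L = 33 - 15 = 18
Step 2: Information rent = (theta_H - theta_L) * q_L
Step 3: = 18 * 3/5
Step 4: = 54/5

54/5


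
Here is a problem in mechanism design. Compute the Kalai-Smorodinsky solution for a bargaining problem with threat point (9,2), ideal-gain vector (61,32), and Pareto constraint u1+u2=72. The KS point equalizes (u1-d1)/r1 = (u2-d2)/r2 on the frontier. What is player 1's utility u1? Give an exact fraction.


Step 1: At the KS point, (u1-d1)/r1 = (u2-d2)/r2 = t and u1+u2 = 72
Step 2: u1 = d1 + r1*t and u2 = d2 + r2*t, so (d1 + r1*t) + (d2 + r2*t) = 72
Step 3: t = (72 - 9 - 2)/(61 + 32) = 61/93
Step 4: u1 = d1 + r1*t = 9 + 61 * 61/93 = 4558/93
Step 5: (Check: u2 = d2 + r2*t = 2138/93; u1+u2 = 4558/93 + 2138/93 = 72, on the frontier.)

4558/93


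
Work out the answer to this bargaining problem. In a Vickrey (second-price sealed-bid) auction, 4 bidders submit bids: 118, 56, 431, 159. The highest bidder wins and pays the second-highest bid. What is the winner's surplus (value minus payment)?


Step 1: Sort bids in descending order: 431, 159, 118, 56
Step 2: The winning bid is the highest: 431
Step 3: The payment equals the second-highest bid: 159
Step 4: Surplus = winner's bid - payment = 431 - 159 = 272

272


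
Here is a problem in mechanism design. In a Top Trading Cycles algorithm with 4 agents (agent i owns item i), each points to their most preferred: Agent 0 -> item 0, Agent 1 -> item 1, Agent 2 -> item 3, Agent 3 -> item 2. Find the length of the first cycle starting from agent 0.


Step 1: Trace the pointer graph from agent 0: 0 -> 0
Step 2: A cycle is detected when we revisit agent 0
Step 3: The cycle is: 0 -> 0
Step 4: Cycle length = 1

1


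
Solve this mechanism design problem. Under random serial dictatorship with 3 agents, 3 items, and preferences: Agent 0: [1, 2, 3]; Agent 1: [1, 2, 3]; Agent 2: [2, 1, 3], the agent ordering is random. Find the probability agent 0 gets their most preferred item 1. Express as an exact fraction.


Step 1: Agent 0 wants item 1
Step 2: There are 6 possible orderings of agents
Step 3: In 3 orderings, agent 0 gets item 1
Step 4: Probability = 3/6 = 1/2

1/2


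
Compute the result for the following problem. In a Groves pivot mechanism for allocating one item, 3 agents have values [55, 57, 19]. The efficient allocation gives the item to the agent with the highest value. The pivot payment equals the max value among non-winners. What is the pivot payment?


Step 1: The efficient winner is agent 1 with value 57
Step 2: Other agents' values: [55, 19]
Step 3: Pivot payment = max(others) = 55
Step 4: The winner pays 55

55


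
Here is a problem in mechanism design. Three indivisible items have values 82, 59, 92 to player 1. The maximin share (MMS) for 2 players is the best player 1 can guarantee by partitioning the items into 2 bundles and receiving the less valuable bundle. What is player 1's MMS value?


Step 1: Item values = 82, 59, 92
Step 2: Enumerate all 2-bundle partitions and take the smaller bundle:
  Partition 1: {82} vs {59,92} -> bundles 82, 151; min = 82
  Partition 2: {59} vs {82,92} -> bundles 59, 174; min = 59
  Partition 3: {92} vs {82,59} -> bundles 92, 141; min = 92
Step 3: MMS = max(82, 59, 92) = 92

92


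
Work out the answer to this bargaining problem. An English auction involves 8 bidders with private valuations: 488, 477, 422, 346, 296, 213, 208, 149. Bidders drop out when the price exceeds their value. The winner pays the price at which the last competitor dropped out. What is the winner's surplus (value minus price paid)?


Step 1: Identify the highest value: 488
Step 2: Identify the second-highest value: 477
Step 3: The final price = second-highest value = 477
Step 4: Surplus = 488 - 477 = 11

11


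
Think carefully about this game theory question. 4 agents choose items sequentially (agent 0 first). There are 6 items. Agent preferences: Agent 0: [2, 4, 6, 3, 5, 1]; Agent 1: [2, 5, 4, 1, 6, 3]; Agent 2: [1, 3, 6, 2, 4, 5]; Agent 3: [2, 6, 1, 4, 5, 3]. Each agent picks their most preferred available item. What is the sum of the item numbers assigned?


Step 1: Agent 0 picks item 2
Step 2: Agent 1 picks item 5
Step 3: Agent 2 picks item 1
Step 4: Agent 3 picks item 6
Step 5: Sum = 2 + 5 + 1 + 6 = 14

14


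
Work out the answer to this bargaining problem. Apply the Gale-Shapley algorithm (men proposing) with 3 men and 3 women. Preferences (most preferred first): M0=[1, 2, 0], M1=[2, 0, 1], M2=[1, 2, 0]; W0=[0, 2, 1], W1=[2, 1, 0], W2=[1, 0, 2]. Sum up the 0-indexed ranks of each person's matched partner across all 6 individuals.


Step 1: Run Gale-Shapley (men propose, women hold best offer):
  M0 proposes to W1; she accepts
  M1 proposes to W2; she accepts
  M2 proposes to W1; she switches from M0
  M0 proposes to W2; rejected
  M0 proposes to W0; she accepts
Step 2: Final matching: W0-M0, W1-M2, W2-M1
Step 3: 0-indexed ranks (man's rank of his match, then woman's): 2 + 0 + 0 + 0 + 0 + 0
Step 4: Total rank sum = 2

2


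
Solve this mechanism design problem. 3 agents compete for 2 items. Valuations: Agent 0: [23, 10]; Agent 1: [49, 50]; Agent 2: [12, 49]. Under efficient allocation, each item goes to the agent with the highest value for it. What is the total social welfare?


Step 1: For each item, find the maximum value among all agents.
Step 2: Item 0 -> Agent 1 (value 49)
Step 3: Item 1 -> Agent 1 (value 50)
Step 4: Total welfare = 49 + 50 = 99

99


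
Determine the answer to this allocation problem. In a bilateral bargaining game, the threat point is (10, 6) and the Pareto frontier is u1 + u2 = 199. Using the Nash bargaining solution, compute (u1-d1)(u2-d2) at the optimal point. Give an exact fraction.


Step 1: The Nash solution splits surplus symmetrically above the disagreement point
Step 2: u1 = (total + d1 - d2)/2 = (199 + 10 - 6)/2 = 203/2
Step 3: u2 = (total - d1 + d2)/2 = (199 - 10 + 6)/2 = 195/2
Step 4: Nash product = (203/2 - 10) * (195/2 - 6)
Step 5: = 183/2 * 183/2 = 33489/4

33489/4


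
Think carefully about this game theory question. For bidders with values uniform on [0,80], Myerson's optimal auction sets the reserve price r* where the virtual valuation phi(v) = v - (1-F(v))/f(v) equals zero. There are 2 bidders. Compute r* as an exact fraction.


Step 1: For U[0,80], F(v) = v/80 and f(v) = 1/80
Step 2: phi(v) = v - (1 - v/80)/(1/80) = v - (80 - v) = 2v - 80
Step 3: Set phi(r*) = 0: 2r* - 80 = 0
Step 4: r* = 80/2 = 40 (the number of bidders n = 2 does not enter)

40


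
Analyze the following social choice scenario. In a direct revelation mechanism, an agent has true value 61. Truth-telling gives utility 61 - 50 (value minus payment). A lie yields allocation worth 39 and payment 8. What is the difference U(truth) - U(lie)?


Step 1: U(truth) = value - payment = 61 - 50 = 11
Step 2: U(lie) = allocation - payment = 39 - 8 = 31
Step 3: IC gap = 11 - 31 = -20

-20


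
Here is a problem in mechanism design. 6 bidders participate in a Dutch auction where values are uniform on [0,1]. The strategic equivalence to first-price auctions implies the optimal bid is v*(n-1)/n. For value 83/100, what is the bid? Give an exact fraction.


Step 1: Dutch auctions are strategically equivalent to first-price auctions
Step 2: The equilibrium bid is b(v) = v*(n-1)/n
Step 3: b = 83/100 * 5/6
Step 4: b = 83/120

83/120


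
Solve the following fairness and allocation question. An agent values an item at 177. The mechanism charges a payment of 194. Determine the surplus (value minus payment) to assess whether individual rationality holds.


Step 1: Surplus = value - payment = 177 - 194 = -17
Step 2: IR is violated (surplus < 0)

-17


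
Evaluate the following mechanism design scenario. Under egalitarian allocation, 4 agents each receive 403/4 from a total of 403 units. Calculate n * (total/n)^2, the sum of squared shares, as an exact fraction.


Step 1: Each agent's share = 403/4
Step 2: Square of each share = (403/4)^2 = 162409/16
Step 3: Sum of squares = 4 * 162409/16 = 162409/4

162409/4


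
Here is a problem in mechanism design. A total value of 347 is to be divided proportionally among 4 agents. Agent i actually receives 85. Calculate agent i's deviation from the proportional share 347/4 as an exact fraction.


Step 1: Proportional share = 347/4
Step 2: Agent's actual allocation = 85
Step 3: Excess = 85 - 347/4 = -7/4

-7/4


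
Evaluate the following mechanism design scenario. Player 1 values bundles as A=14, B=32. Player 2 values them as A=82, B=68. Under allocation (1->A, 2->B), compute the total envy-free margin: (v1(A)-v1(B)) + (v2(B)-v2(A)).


Step 1: Player 1's margin = v1(A) - v1(B) = 14 - 32 = -18
Step 2: Player 2's margin = v2(B) - v2(A) = 68 - 82 = -14
Step 3: Total margin = -18 + -14 = -32

-32


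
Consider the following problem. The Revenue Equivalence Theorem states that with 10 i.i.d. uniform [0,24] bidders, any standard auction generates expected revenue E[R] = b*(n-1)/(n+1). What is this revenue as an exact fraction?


Step 1: By Revenue Equivalence, expected revenue = b*(n-1)/(n+1)
Step 2: Substituting n = 10, b = 24
Step 3: Revenue = 24*(10-1)/(10+1) = 24*9/11
Step 4: Revenue = 216/11

216/11


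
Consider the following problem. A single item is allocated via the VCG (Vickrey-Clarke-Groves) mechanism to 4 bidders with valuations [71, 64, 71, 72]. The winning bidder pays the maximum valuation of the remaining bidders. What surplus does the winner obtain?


Step 1: The winner is the agent with the highest value: agent 3 with value 72
Step 2: Values of other agents: [71, 64, 71]
Step 3: VCG payment = max of others' values = 71
Step 4: Surplus = 72 - 71 = 1

1


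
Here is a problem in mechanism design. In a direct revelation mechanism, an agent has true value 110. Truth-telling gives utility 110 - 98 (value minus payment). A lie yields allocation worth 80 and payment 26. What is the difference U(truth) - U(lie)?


Step 1: U(truth) = value - payment = 110 - 98 = 12
Step 2: U(lie) = allocation - payment = 80 - 26 = 54
Step 3: IC gap = 12 - 54 = -42

-42


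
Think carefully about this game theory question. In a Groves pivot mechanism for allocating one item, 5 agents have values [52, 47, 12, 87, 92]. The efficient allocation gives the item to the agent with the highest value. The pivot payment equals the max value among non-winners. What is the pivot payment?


Step 1: The efficient winner is agent 4 with value 92
Step 2: Other agents' values: [52, 47, 12, 87]
Step 3: Pivot payment = max(others) = 87
Step 4: The winner pays 87

87


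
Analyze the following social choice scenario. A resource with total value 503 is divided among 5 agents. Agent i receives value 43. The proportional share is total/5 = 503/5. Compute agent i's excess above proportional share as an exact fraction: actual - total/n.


Step 1: Proportional share = 503/5
Step 2: Agent's actual allocation = 43
Step 3: Excess = 43 - 503/5 = -288/5

-288/5


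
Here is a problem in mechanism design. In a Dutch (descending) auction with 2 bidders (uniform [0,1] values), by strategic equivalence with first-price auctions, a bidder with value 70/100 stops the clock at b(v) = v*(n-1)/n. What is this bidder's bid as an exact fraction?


Step 1: Dutch auctions are strategically equivalent to first-price auctions
Step 2: The equilibrium bid is b(v) = v*(n-1)/n
Step 3: b = 7/10 * 1/2
Step 4: b = 7/20

7/20


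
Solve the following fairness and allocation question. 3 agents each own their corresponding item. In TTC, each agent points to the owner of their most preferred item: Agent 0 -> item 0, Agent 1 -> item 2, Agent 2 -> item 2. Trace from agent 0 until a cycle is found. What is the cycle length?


Step 1: Trace the pointer graph from agent 0: 0 -> 0
Step 2: A cycle is detected when we revisit agent 0
Step 3: The cycle is: 0 -> 0
Step 4: Cycle length = 1

1


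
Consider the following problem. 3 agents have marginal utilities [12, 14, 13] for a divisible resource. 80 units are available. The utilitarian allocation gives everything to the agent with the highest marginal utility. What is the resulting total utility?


Step 1: The marginal utilities are [12, 14, 13]
Step 2: The highest marginal utility is 14
Step 3: All 80 units go to that agent
Step 4: Total utility = 14 * 80 = 1120

1120


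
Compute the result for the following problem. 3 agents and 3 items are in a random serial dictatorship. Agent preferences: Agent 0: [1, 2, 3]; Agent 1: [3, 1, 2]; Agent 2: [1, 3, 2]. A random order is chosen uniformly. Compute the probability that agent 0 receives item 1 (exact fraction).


Step 1: Agent 0 wants item 1
Step 2: There are 6 possible orderings of agents
Step 3: In 3 orderings, agent 0 gets item 1
Step 4: Probability = 3/6 = 1/2

1/2


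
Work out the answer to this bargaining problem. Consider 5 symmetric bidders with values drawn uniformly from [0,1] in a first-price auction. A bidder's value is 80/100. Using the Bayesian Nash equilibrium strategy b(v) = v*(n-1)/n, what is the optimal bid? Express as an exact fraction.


Step 1: The symmetric BNE bidding function is b(v) = v * (n-1) / n
Step 2: Substitute v = 4/5 and n = 5
Step 3: b = 4/5 * 4/5
Step 4: b = 16/25

16/25


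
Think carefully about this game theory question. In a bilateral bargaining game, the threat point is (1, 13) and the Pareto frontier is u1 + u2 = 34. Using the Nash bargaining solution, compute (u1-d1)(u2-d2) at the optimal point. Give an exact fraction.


Step 1: The Nash solution splits surplus symmetrically above the disagreement point
Step 2: u1 = (total + d1 - d2)/2 = (34 + 1 - 13)/2 = 11
Step 3: u2 = (total - d1 + d2)/2 = (34 - 1 + 13)/2 = 23
Step 4: Nash product = (11 - 1) * (23 - 13)
Step 5: = 10 * 10 = 100

100
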